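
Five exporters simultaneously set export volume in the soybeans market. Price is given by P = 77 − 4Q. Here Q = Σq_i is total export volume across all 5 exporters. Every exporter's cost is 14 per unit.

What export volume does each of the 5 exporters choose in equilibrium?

2.625

A representative exporter's profit is π_i = q_i(77 − 4Q) − 14q_i, with Q = q_i + Σ_{j≠i} q_j.
First-order condition: 63 − 8q_i − 4Σ_{j≠i} q_j = 0.
With identical exporters, set every q_j = q: then 63 − 8q − 16q = 0, i.e. q = 63/24 = 2.625.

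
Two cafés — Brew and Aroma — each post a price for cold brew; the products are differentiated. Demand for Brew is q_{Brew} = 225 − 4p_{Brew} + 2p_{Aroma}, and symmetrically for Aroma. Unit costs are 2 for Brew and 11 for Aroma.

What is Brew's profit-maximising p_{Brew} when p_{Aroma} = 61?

Brew's profit: π = (p_{Brew} − 2)(225 − 4p_{Brew} + 2p_{Aroma}).
∂π/∂p_{Brew} = 233 − 8p_{Brew} + 2p_{Aroma} = 0 ⇒ p_{Brew} = 29.125 + 0.25p_{Aroma}.
At p_{Aroma} = 61: p_{Brew} = 29.125 + 0.25·61 = 44.375.

44.375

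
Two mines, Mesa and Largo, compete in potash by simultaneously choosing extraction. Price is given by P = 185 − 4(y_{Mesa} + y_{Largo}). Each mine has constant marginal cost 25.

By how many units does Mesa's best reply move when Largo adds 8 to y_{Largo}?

-4

Mine Mesa's profit: π = y_{Mesa}(185 − 4(y_{Mesa} + y_{Largo})) − 25y_{Mesa}.
∂π/∂y_{Mesa} = 160 − 8y_{Mesa} − 4y_{Largo} = 0, so y_{Mesa} = 20 − 0.5y_{Largo}.
The reaction-function slope is −0.5, so an 8-unit rise in y_{Largo} moves y_{Mesa} by −0.5 × 8 = −4. Mesa's best response falls — the actions are strategic substitutes.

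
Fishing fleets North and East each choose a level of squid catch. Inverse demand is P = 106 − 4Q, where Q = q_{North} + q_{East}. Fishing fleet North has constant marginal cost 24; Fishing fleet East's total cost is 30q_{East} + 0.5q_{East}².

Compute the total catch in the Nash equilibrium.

Fishing fleet North's profit: π = q_{North}(106 − 4(q_{North} + q_{East})) − 24q_{North}.
∂π/∂q_{North} = 82 − 8q_{North} − 4q_{East} = 0, so q_{North} = 10.25 − 0.5q_{East}.
For East: ∂π/∂q_{East} = 76 − 9q_{East} − 4q_{North} = 0 ⇒ q_{East} = 76/9 − (4/9)q_{North}.
Plugging q_{East} into North's best response: q_{North} = 10.25 − 0.5(76/9 − (4/9)q_{North}) ⇒ (7/9)q_{North} = 217/36, so q_{North} = 7.75.
Then q_{East} = 76/9 − (4/9)·7.75 = 5.
Total catch: 7.75 + 5 = 12.75.

12.75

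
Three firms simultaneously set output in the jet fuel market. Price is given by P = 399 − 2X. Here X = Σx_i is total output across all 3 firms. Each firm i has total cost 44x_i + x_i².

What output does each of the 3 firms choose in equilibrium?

35.5

A representative firm's profit is π_i = x_i(399 − 2X) − 44x_i − x_i², with X = x_i + Σ_{j≠i} x_j.
First-order condition: 355 − 6x_i − 2Σ_{j≠i} x_j = 0.
With identical firms, set every x_j = x: then 355 − 6x − 4x = 0, i.e. x = 355/10 = 35.5.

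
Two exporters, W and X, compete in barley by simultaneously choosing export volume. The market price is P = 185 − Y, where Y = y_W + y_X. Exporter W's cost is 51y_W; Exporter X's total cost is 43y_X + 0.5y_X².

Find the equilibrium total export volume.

82

Exporter W's profit: π = y_W(185 − (y_W + y_X)) − 51y_W.
∂π/∂y_W = 134 − 2y_W − y_X = 0, so y_W = 67 − 0.5y_X.
For X: ∂π/∂y_X = 142 − 3y_X − y_W = 0 ⇒ y_X = 142/3 − (1/3)y_W.
Plugging y_X into W's best response: y_W = 67 − 0.5(142/3 − (1/3)y_W) ⇒ (5/6)y_W = 130/3, so y_W = 52.
Then y_X = 142/3 − (1/3)·52 = 30.
Total export volume: 52 + 30 = 82.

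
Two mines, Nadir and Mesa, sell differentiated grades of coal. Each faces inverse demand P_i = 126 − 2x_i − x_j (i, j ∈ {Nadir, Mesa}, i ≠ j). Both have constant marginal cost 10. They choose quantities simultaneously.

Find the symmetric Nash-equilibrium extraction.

23.2

Mine Nadir's profit: π = x_{Nadir}(126 − 2x_{Nadir} − x_{Mesa}) − 10x_{Nadir}.
∂π/∂x_{Nadir} = 116 − 4x_{Nadir} − x_{Mesa} = 0 ⇒ x_{Nadir} = 29 − 0.25x_{Mesa}.
The game is symmetric, so in equilibrium x_{Mesa} = x_{Nadir}: the reaction function gives 1.25x_{Nadir} = 29, hence x_{Nadir} = 23.2.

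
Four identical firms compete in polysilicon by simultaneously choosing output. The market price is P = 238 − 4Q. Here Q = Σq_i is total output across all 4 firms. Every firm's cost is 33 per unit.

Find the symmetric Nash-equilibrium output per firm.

10.25

A representative firm's profit is π_i = q_i(238 − 4Q) − 33q_i, with Q = q_i + Σ_{j≠i} q_j.
First-order condition: 205 − 8q_i − 4Σ_{j≠i} q_j = 0.
With identical firms, set every q_j = q: then 205 − 8q − 12q = 0, i.e. q = 205/20 = 10.25.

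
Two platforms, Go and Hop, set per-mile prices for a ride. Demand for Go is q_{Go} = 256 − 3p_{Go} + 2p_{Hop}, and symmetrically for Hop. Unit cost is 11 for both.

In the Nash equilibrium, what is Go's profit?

Go's profit: π = (p_{Go} − 11)(256 − 3p_{Go} + 2p_{Hop}).
∂π/∂p_{Go} = 289 − 6p_{Go} + 2p_{Hop} = 0 ⇒ p_{Go} = 289/6 + (1/3)p_{Hop}.
By symmetry p_{Hop} = p_{Go}; substituting into the reaction function, (2/3)p_{Go} = 289/6 and p_{Go} = 72.25.
q_{Go} = 256 − 3·72.25 + 2·72.25 = 183.75.
Profit = (72.25 − 11)·183.75 = 11254.6875.

11254.6875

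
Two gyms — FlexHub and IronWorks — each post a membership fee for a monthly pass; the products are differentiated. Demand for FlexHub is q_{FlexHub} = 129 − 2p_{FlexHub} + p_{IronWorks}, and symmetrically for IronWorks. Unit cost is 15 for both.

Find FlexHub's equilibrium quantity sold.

76

FlexHub's profit: π = (p_{FlexHub} − 15)(129 − 2p_{FlexHub} + p_{IronWorks}).
∂π/∂p_{FlexHub} = 159 − 4p_{FlexHub} + p_{IronWorks} = 0 ⇒ p_{FlexHub} = 39.75 + 0.25p_{IronWorks}.
Setting p_{FlexHub} = p_{IronWorks} in the reaction function: p_{FlexHub} = 39.75 + 0.25p_{FlexHub}, so p_{FlexHub} = 39.75 / 0.75 = 53.
q_{FlexHub} = 129 − 2·53 + 53 = 76.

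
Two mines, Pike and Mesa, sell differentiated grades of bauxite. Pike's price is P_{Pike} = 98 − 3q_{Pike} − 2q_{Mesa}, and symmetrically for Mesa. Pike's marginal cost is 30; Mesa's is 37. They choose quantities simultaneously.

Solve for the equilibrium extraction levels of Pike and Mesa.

Mine Pike's profit: π = q_{Pike}(98 − 3q_{Pike} − 2q_{Mesa}) − 30q_{Pike}.
∂π/∂q_{Pike} = 68 − 6q_{Pike} − 2q_{Mesa} = 0 ⇒ q_{Pike} = 34/3 − (1/3)q_{Mesa}.
Similarly q_{Mesa} = 61/6 − (1/3)q_{Pike}.
Plugging q_{Mesa} into Pike's best response: q_{Pike} = 34/3 − (1/3)(61/6 − (1/3)q_{Pike}) ⇒ (8/9)q_{Pike} = 143/18, so q_{Pike} = 8.9375.
Then q_{Mesa} = 61/6 − (1/3)·8.9375 = 7.1875.

8.9375, 7.1875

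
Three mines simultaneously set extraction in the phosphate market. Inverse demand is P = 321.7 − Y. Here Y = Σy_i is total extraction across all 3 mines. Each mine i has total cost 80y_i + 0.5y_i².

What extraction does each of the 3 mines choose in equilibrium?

48.34

A representative mine's profit is π_i = y_i(321.7 − Y) − 80y_i − 0.5y_i², with Y = y_i + Σ_{j≠i} y_j.
First-order condition: 241.7 − 3y_i − Σ_{j≠i} y_j = 0.
In a symmetric equilibrium every mine chooses the same y, so Σ_{j≠i} y_j = 2y. The condition becomes 241.7 − 5y = 0, giving y = 241.7/5 = 48.34.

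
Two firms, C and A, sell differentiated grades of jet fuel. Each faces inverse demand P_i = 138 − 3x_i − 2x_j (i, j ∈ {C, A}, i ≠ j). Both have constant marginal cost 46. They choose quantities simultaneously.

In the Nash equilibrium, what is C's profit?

396.75

Firm C's profit: π = x_C(138 − 3x_C − 2x_A) − 46x_C.
∂π/∂x_C = 92 − 6x_C − 2x_A = 0 ⇒ x_C = 46/3 − (1/3)x_A.
By symmetry x_A = x_C; substituting into the reaction function, (4/3)x_C = 46/3 and x_C = 11.5.
P_C = 138 − 3·11.5 − 2·11.5 = 80.5.
Profit = (80.5 − 46)·11.5 = 396.75.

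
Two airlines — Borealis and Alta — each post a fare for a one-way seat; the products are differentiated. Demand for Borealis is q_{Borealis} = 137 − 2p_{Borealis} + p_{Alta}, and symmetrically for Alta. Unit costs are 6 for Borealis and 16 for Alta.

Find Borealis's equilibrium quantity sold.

90

Borealis's profit: π = (p_{Borealis} − 6)(137 − 2p_{Borealis} + p_{Alta}).
∂π/∂p_{Borealis} = 149 − 4p_{Borealis} + p_{Alta} = 0 ⇒ p_{Borealis} = 37.25 + 0.25p_{Alta}.
Similarly p_{Alta} = 42.25 + 0.25p_{Borealis}.
Plugging p_{Alta} into Borealis's best response: p_{Borealis} = 37.25 + 0.25(42.25 + 0.25p_{Borealis}) ⇒ 0.9375p_{Borealis} = 47.8125, so p_{Borealis} = 51.
Then p_{Alta} = 42.25 + 0.25·51 = 55.
q_{Borealis} = 137 − 2·51 + 55 = 90.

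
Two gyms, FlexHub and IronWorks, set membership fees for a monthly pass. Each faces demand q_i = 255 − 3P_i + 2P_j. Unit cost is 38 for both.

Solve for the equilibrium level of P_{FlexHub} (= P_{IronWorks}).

92.25

FlexHub's profit: π = (P_{FlexHub} − 38)(255 − 3P_{FlexHub} + 2P_{IronWorks}).
∂π/∂P_{FlexHub} = 369 − 6P_{FlexHub} + 2P_{IronWorks} = 0 ⇒ P_{FlexHub} = 61.5 + (1/3)P_{IronWorks}.
By symmetry P_{IronWorks} = P_{FlexHub}; substituting into the reaction function, (2/3)P_{FlexHub} = 61.5 and P_{FlexHub} = 92.25.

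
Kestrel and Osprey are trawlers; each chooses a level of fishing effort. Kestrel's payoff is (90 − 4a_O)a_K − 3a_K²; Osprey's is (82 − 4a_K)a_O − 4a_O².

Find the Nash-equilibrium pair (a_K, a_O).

Expanding Kestrel's payoff: 90a_K − 4a_Oa_K − 3a_K².
∂π/∂a_K = 90 − 4a_O − 6a_K = 0, so a_K = 15 − (2/3)a_O.
Likewise for Osprey: a_O = 10.25 − 0.5a_K.
Substituting the second reaction function into the first: a_K = 15 − (2/3)(10.25 − 0.5a_K), which gives (2/3)a_K = 49/6 ⇒ a_K = 12.25.
Then a_O = 10.25 − 0.5·12.25 = 4.125.

12.25, 4.125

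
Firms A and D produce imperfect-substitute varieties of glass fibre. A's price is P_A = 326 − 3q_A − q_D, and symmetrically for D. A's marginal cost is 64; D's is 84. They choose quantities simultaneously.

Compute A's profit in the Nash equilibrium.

4332

Firm A's profit: π = q_A(326 − 3q_A − q_D) − 64q_A.
∂π/∂q_A = 262 − 6q_A − q_D = 0 ⇒ q_A = 131/3 − (1/6)q_D.
Similarly q_D = 121/3 − (1/6)q_A.
Substituting the second reaction function into the first: q_A = 131/3 − (1/6)(121/3 − (1/6)q_A), which gives (35/36)q_A = 665/18 ⇒ q_A = 38.
Then q_D = 121/3 − (1/6)·38 = 34.
P_A = 326 − 3·38 − 34 = 178.
Profit = (178 − 64)·38 = 4332.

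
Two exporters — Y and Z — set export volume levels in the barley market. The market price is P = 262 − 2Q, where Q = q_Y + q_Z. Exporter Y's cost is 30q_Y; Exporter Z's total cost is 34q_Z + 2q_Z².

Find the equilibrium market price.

130

Exporter Y's profit: π = q_Y(262 − 2(q_Y + q_Z)) − 30q_Y.
∂π/∂q_Y = 232 − 4q_Y − 2q_Z = 0, so q_Y = 58 − 0.5q_Z.
For Z: ∂π/∂q_Z = 228 − 8q_Z − 2q_Y = 0 ⇒ q_Z = 28.5 − 0.25q_Y.
Solving the two reaction functions simultaneously: (1 − (−0.5)(−0.25))q_Y = 58 − 0.5·28.5, so 0.875q_Y = 43.75 and q_Y = 50.
Then q_Z = 28.5 − 0.25·50 = 16.
Equilibrium price: P = 262 − 2·66 = 130.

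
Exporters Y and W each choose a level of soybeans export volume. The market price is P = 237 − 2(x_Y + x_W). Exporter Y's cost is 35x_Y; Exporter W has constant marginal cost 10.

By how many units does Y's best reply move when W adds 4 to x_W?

-2

Exporter Y's profit: π = x_Y(237 − 2(x_Y + x_W)) − 35x_Y.
∂π/∂x_Y = 202 − 4x_Y − 2x_W = 0, so x_Y = 50.5 − 0.5x_W.
The reaction-function slope is −0.5, so a 4-unit rise in x_W moves x_Y by −0.5 × 4 = −2. Y's best response falls — the actions are strategic substitutes.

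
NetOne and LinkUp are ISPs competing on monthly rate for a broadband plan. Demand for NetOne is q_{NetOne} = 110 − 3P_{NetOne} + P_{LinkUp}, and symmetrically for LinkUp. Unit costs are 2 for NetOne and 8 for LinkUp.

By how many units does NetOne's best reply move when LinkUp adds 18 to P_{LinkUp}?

NetOne's profit: π = (P_{NetOne} − 2)(110 − 3P_{NetOne} + P_{LinkUp}).
∂π/∂P_{NetOne} = 116 − 6P_{NetOne} + P_{LinkUp} = 0 ⇒ P_{NetOne} = 58/3 + (1/6)P_{LinkUp}.
The reaction-function slope is 1/6, so an 18-unit rise in P_{LinkUp} moves P_{NetOne} by 1/6 × 18 = 3. NetOne's best response rises — the actions are strategic complements.

3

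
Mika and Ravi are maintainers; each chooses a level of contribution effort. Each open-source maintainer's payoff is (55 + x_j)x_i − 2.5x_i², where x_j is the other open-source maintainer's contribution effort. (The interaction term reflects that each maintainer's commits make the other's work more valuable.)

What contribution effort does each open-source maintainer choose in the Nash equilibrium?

Mika's payoff is (55 + x_R)x_M − 2.5x_M².
∂π/∂x_M = 55 + x_R − 5x_M = 0, so x_M = 11 + 0.2x_R.
By symmetry x_R = x_M; substituting into the reaction function, 0.8x_M = 11 and x_M = 13.75.

13.75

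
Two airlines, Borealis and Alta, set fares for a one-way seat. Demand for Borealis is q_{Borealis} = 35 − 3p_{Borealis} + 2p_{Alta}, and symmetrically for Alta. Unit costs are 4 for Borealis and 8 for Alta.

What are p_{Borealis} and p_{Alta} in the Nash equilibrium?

Borealis's profit: π = (p_{Borealis} − 4)(35 − 3p_{Borealis} + 2p_{Alta}).
∂π/∂p_{Borealis} = 47 − 6p_{Borealis} + 2p_{Alta} = 0 ⇒ p_{Borealis} = 47/6 + (1/3)p_{Alta}.
Similarly p_{Alta} = 59/6 + (1/3)p_{Borealis}.
Substituting the second reaction function into the first: p_{Borealis} = 47/6 + (1/3)(59/6 + (1/3)p_{Borealis}), which gives (8/9)p_{Borealis} = 100/9 ⇒ p_{Borealis} = 12.5.
Then p_{Alta} = 59/6 + (1/3)·12.5 = 14.

12.5, 14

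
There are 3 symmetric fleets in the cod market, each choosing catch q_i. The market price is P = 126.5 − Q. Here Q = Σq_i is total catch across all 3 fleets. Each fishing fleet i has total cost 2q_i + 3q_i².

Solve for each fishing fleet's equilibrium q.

A representative fishing fleet's profit is π_i = q_i(126.5 − Q) − 2q_i − 3q_i², with Q = q_i + Σ_{j≠i} q_j.
First-order condition: 124.5 − 8q_i − Σ_{j≠i} q_j = 0.
In a symmetric equilibrium every fishing fleet chooses the same q, so Σ_{j≠i} q_j = 2q. The condition becomes 124.5 − 10q = 0, giving q = 124.5/10 = 12.45.

12.45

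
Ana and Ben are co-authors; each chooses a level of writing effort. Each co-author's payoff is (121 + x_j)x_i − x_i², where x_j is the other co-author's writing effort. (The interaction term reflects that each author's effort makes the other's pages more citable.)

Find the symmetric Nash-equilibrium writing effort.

Ana's payoff is (121 + x_B)x_A − x_A².
∂π/∂x_A = 121 + x_B − 2x_A = 0, so x_A = 60.5 + 0.5x_B.
By symmetry x_B = x_A; substituting into the reaction function, 0.5x_A = 60.5 and x_A = 121.

121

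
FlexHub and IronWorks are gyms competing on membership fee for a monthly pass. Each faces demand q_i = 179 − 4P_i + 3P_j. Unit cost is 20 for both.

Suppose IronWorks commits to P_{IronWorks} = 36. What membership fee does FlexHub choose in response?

45.875

FlexHub's profit: π = (P_{FlexHub} − 20)(179 − 4P_{FlexHub} + 3P_{IronWorks}).
∂π/∂P_{FlexHub} = 259 − 8P_{FlexHub} + 3P_{IronWorks} = 0 ⇒ P_{FlexHub} = 32.375 + 0.375P_{IronWorks}.
At P_{IronWorks} = 36: P_{FlexHub} = 32.375 + 0.375·36 = 45.875.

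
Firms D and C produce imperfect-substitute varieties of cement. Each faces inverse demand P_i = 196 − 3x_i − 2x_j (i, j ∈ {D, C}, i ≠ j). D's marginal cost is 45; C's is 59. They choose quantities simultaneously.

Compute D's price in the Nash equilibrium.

Firm D's profit: π = x_D(196 − 3x_D − 2x_C) − 45x_D.
∂π/∂x_D = 151 − 6x_D − 2x_C = 0 ⇒ x_D = 151/6 − (1/3)x_C.
Similarly x_C = 137/6 − (1/3)x_D.
Substituting the second reaction function into the first: x_D = 151/6 − (1/3)(137/6 − (1/3)x_D), which gives (8/9)x_D = 158/9 ⇒ x_D = 19.75.
Then x_C = 137/6 − (1/3)·19.75 = 16.25.
P_D = 196 − 3·19.75 − 2·16.25 = 104.25.

104.25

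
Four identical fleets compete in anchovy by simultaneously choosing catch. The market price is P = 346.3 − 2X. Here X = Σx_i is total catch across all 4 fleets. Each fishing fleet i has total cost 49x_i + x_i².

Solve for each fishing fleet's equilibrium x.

A representative fishing fleet's profit is π_i = x_i(346.3 − 2X) − 49x_i − x_i², with X = x_i + Σ_{j≠i} x_j.
First-order condition: 297.3 − 6x_i − 2Σ_{j≠i} x_j = 0.
Imposing symmetry (x_j = x for all j) turns Σ_{j≠i} x_j into 3x, so 297.3 = 12x and x = 24.775.

24.775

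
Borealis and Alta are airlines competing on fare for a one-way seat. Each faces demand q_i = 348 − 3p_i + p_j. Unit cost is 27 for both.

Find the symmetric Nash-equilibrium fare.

Borealis's profit: π = (p_{Borealis} − 27)(348 − 3p_{Borealis} + p_{Alta}).
∂π/∂p_{Borealis} = 429 − 6p_{Borealis} + p_{Alta} = 0 ⇒ p_{Borealis} = 71.5 + (1/6)p_{Alta}.
The game is symmetric, so in equilibrium p_{Alta} = p_{Borealis}: the reaction function gives (5/6)p_{Borealis} = 71.5, hence p_{Borealis} = 85.8.

85.8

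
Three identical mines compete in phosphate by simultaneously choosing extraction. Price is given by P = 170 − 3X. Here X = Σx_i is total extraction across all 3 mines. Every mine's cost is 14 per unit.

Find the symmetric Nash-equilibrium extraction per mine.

13

A representative mine's profit is π_i = x_i(170 − 3X) − 14x_i, with X = x_i + Σ_{j≠i} x_j.
First-order condition: 156 − 6x_i − 3Σ_{j≠i} x_j = 0.
In a symmetric equilibrium every mine chooses the same x, so Σ_{j≠i} x_j = 2x. The condition becomes 156 − 12x = 0, giving x = 156/12 = 13.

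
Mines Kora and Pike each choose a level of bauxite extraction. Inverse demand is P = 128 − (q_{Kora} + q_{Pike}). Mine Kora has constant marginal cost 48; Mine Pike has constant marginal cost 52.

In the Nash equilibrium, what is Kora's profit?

Mine Kora's profit: π = q_{Kora}(128 − (q_{Kora} + q_{Pike})) − 48q_{Kora}.
∂π/∂q_{Kora} = 80 − 2q_{Kora} − q_{Pike} = 0, so q_{Kora} = 40 − 0.5q_{Pike}.
By the same steps for Pike: q_{Pike} = 38 − 0.5q_{Kora}.
Substituting the second reaction function into the first: q_{Kora} = 40 − 0.5(38 − 0.5q_{Kora}), which gives 0.75q_{Kora} = 21 ⇒ q_{Kora} = 28.
Then q_{Pike} = 38 − 0.5·28 = 24.
Price P = 128 − 52 = 76.
Kora's profit: (76 − 48)·28 = 784.

784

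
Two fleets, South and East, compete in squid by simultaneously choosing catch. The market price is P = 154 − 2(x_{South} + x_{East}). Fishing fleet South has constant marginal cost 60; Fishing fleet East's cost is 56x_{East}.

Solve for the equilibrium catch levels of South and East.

15, 17

Fishing fleet South's profit: π = x_{South}(154 − 2(x_{South} + x_{East})) − 60x_{South}.
∂π/∂x_{South} = 94 − 4x_{South} − 2x_{East} = 0, so x_{South} = 23.5 − 0.5x_{East}.
By the same steps for East: x_{East} = 24.5 − 0.5x_{South}.
Solving the two reaction functions simultaneously: (1 − (−0.5)(−0.5))x_{South} = 23.5 − 0.5·24.5, so 0.75x_{South} = 11.25 and x_{South} = 15.
Then x_{East} = 24.5 − 0.5·15 = 17.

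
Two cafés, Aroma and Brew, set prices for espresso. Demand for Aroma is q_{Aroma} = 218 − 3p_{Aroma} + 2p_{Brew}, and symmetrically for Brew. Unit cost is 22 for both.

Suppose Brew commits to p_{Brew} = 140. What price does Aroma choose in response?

94

Aroma's profit: π = (p_{Aroma} − 22)(218 − 3p_{Aroma} + 2p_{Brew}).
∂π/∂p_{Aroma} = 284 − 6p_{Aroma} + 2p_{Brew} = 0 ⇒ p_{Aroma} = 142/3 + (1/3)p_{Brew}.
At p_{Brew} = 140: p_{Aroma} = 142/3 + (1/3)·140 = 94.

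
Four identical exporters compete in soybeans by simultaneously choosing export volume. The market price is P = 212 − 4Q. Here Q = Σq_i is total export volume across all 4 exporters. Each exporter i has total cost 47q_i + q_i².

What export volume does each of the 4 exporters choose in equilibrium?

7.5

A representative exporter's profit is π_i = q_i(212 − 4Q) − 47q_i − q_i², with Q = q_i + Σ_{j≠i} q_j.
First-order condition: 165 − 10q_i − 4Σ_{j≠i} q_j = 0.
In a symmetric equilibrium every exporter chooses the same q, so Σ_{j≠i} q_j = 3q. The condition becomes 165 − 22q = 0, giving q = 165/22 = 7.5.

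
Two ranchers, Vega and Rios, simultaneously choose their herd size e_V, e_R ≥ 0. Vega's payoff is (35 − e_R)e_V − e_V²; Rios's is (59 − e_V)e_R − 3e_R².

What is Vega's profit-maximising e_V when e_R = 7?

14

Expanding Vega's payoff: 35e_V − e_Re_V − e_V².
∂π/∂e_V = 35 − e_R − 2e_V = 0, so e_V = 17.5 − 0.5e_R.
At e_R = 7: e_V = 17.5 − 0.5·7 = 14.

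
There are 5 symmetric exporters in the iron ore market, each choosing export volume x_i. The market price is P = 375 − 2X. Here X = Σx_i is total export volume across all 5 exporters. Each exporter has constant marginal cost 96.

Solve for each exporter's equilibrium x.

23.25

A representative exporter's profit is π_i = x_i(375 − 2X) − 96x_i, with X = x_i + Σ_{j≠i} x_j.
First-order condition: 279 − 4x_i − 2Σ_{j≠i} x_j = 0.
Imposing symmetry (x_j = x for all j) turns Σ_{j≠i} x_j into 4x, so 279 = 12x and x = 23.25.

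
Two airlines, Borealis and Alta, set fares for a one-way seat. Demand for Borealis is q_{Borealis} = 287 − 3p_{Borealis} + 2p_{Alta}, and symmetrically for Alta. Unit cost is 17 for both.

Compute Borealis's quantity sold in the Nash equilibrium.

202.5

Borealis's profit: π = (p_{Borealis} − 17)(287 − 3p_{Borealis} + 2p_{Alta}).
∂π/∂p_{Borealis} = 338 − 6p_{Borealis} + 2p_{Alta} = 0 ⇒ p_{Borealis} = 169/3 + (1/3)p_{Alta}.
Setting p_{Borealis} = p_{Alta} in the reaction function: p_{Borealis} = 169/3 + (1/3)p_{Borealis}, so p_{Borealis} = (169/3) / (2/3) = 84.5.
q_{Borealis} = 287 − 3·84.5 + 2·84.5 = 202.5.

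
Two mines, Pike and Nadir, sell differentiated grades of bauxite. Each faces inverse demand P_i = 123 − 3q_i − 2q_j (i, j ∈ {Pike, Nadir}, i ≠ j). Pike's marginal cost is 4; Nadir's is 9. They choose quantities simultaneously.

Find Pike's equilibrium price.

49.5625

Mine Pike's profit: π = q_{Pike}(123 − 3q_{Pike} − 2q_{Nadir}) − 4q_{Pike}.
∂π/∂q_{Pike} = 119 − 6q_{Pike} − 2q_{Nadir} = 0 ⇒ q_{Pike} = 119/6 − (1/3)q_{Nadir}.
Similarly q_{Nadir} = 19 − (1/3)q_{Pike}.
Solving the two reaction functions simultaneously: (1 − (−1/3)(−1/3))q_{Pike} = 119/6 − (1/3)·19, so (8/9)q_{Pike} = 13.5 and q_{Pike} = 15.1875.
Then q_{Nadir} = 19 − (1/3)·15.1875 = 13.9375.
P_{Pike} = 123 − 3·15.1875 − 2·13.9375 = 49.5625.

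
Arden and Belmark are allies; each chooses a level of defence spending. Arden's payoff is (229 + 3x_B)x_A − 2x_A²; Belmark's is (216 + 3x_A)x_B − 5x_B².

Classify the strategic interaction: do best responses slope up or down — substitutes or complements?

strategic complements

Expanding Arden's payoff: 229x_A + 3x_Bx_A − 2x_A².
∂π/∂x_A = 229 + 3x_B − 4x_A = 0, so x_A = 57.25 + 0.75x_B.
The best-response slope dx_A/dx_B = 0.75 > 0: the reaction function is upward-sloping, so the choices are strategic complements.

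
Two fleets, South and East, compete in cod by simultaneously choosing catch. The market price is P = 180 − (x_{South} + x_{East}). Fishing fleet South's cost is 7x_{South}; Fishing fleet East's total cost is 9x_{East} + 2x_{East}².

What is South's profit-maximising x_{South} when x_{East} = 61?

56

Fishing fleet South's profit: π = x_{South}(180 − (x_{South} + x_{East})) − 7x_{South}.
∂π/∂x_{South} = 173 − 2x_{South} − x_{East} = 0, so x_{South} = 86.5 − 0.5x_{East}.
At x_{East} = 61: x_{South} = 86.5 − 0.5·61 = 56.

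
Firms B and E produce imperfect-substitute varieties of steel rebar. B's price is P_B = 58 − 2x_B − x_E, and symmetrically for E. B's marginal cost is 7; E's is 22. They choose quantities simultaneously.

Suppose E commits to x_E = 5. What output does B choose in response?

11.5

Firm B's profit: π = x_B(58 − 2x_B − x_E) − 7x_B.
∂π/∂x_B = 51 − 4x_B − x_E = 0 ⇒ x_B = 12.75 − 0.25x_E.
At x_E = 5: x_B = 12.75 − 0.25·5 = 11.5.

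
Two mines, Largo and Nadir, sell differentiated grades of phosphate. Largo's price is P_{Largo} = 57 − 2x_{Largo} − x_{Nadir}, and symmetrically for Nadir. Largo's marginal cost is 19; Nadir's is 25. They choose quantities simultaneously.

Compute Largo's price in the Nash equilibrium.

Mine Largo's profit: π = x_{Largo}(57 − 2x_{Largo} − x_{Nadir}) − 19x_{Largo}.
∂π/∂x_{Largo} = 38 − 4x_{Largo} − x_{Nadir} = 0 ⇒ x_{Largo} = 9.5 − 0.25x_{Nadir}.
Similarly x_{Nadir} = 8 − 0.25x_{Largo}.
Substituting the second reaction function into the first: x_{Largo} = 9.5 − 0.25(8 − 0.25x_{Largo}), which gives 0.9375x_{Largo} = 7.5 ⇒ x_{Largo} = 8.
Then x_{Nadir} = 8 − 0.25·8 = 6.
P_{Largo} = 57 − 2·8 − 6 = 35.

35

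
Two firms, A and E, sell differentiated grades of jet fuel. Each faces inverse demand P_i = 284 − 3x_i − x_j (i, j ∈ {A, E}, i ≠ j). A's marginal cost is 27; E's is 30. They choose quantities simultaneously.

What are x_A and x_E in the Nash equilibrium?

36.8, 36.2

Firm A's profit: π = x_A(284 − 3x_A − x_E) − 27x_A.
∂π/∂x_A = 257 − 6x_A − x_E = 0 ⇒ x_A = 257/6 − (1/6)x_E.
Similarly x_E = 127/3 − (1/6)x_A.
Solving the two reaction functions simultaneously: (1 − (−1/6)(−1/6))x_A = 257/6 − (1/6)·(127/3), so (35/36)x_A = 322/9 and x_A = 36.8.
Then x_E = 127/3 − (1/6)·36.8 = 36.2.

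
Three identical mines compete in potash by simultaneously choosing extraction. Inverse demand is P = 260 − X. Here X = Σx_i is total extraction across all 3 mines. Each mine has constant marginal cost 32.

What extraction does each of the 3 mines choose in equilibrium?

57

A representative mine's profit is π_i = x_i(260 − X) − 32x_i, with X = x_i + Σ_{j≠i} x_j.
First-order condition: 228 − 2x_i − Σ_{j≠i} x_j = 0.
Imposing symmetry (x_j = x for all j) turns Σ_{j≠i} x_j into 2x, so 228 = 4x and x = 57.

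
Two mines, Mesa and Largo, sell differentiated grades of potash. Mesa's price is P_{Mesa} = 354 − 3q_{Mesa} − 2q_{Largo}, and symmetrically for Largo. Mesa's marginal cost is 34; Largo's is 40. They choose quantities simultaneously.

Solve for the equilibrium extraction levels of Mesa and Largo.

40.375, 38.875

Mine Mesa's profit: π = q_{Mesa}(354 − 3q_{Mesa} − 2q_{Largo}) − 34q_{Mesa}.
∂π/∂q_{Mesa} = 320 − 6q_{Mesa} − 2q_{Largo} = 0 ⇒ q_{Mesa} = 160/3 − (1/3)q_{Largo}.
Similarly q_{Largo} = 157/3 − (1/3)q_{Mesa}.
Substituting the second reaction function into the first: q_{Mesa} = 160/3 − (1/3)(157/3 − (1/3)q_{Mesa}), which gives (8/9)q_{Mesa} = 323/9 ⇒ q_{Mesa} = 40.375.
Then q_{Largo} = 157/3 − (1/3)·40.375 = 38.875.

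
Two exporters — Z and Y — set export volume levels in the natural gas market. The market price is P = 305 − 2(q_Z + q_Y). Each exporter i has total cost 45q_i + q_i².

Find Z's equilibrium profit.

Exporter Z's profit: π = q_Z(305 − 2(q_Z + q_Y)) − 45q_Z − q_Z².
∂π/∂q_Z = 260 − 6q_Z − 2q_Y = 0, so q_Z = 130/3 − (1/3)q_Y.
Setting q_Z = q_Y in the reaction function: q_Z = 130/3 − (1/3)q_Z, so q_Z = (130/3) / (4/3) = 32.5.
Price P = 305 − 2·65 = 175.
Z's profit: (175 − 45)·32.5 − (32.5)² = 3168.75.

3168.75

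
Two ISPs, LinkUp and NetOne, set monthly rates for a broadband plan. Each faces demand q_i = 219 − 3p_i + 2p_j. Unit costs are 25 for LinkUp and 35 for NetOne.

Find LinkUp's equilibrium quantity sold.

LinkUp's profit: π = (p_{LinkUp} − 25)(219 − 3p_{LinkUp} + 2p_{NetOne}).
∂π/∂p_{LinkUp} = 294 − 6p_{LinkUp} + 2p_{NetOne} = 0 ⇒ p_{LinkUp} = 49 + (1/3)p_{NetOne}.
Similarly p_{NetOne} = 54 + (1/3)p_{LinkUp}.
Plugging p_{NetOne} into LinkUp's best response: p_{LinkUp} = 49 + (1/3)(54 + (1/3)p_{LinkUp}) ⇒ (8/9)p_{LinkUp} = 67, so p_{LinkUp} = 75.375.
Then p_{NetOne} = 54 + (1/3)·75.375 = 79.125.
q_{LinkUp} = 219 − 3·75.375 + 2·79.125 = 151.125.

151.125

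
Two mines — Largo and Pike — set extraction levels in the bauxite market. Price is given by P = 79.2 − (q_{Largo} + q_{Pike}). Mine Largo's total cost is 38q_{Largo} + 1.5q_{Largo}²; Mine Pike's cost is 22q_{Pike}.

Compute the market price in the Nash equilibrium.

49.2

Mine Largo's profit: π = q_{Largo}(79.2 − (q_{Largo} + q_{Pike})) − 38q_{Largo} − 1.5q_{Largo}².
∂π/∂q_{Largo} = 41.2 − 5q_{Largo} − q_{Pike} = 0, so q_{Largo} = 8.24 − 0.2q_{Pike}.
For Pike: ∂π/∂q_{Pike} = 57.2 − 2q_{Pike} − q_{Largo} = 0 ⇒ q_{Pike} = 28.6 − 0.5q_{Largo}.
Substituting the second reaction function into the first: q_{Largo} = 8.24 − 0.2(28.6 − 0.5q_{Largo}), which gives 0.9q_{Largo} = 2.52 ⇒ q_{Largo} = 2.8.
Then q_{Pike} = 28.6 − 0.5·2.8 = 27.2.
Equilibrium price: P = 79.2 − 30 = 49.2.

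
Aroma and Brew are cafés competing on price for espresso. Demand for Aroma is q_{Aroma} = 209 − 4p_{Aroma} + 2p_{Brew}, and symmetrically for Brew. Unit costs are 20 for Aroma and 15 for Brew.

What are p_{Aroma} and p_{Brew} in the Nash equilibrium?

47.5, 45.5

Aroma's profit: π = (p_{Aroma} − 20)(209 − 4p_{Aroma} + 2p_{Brew}).
∂π/∂p_{Aroma} = 289 − 8p_{Aroma} + 2p_{Brew} = 0 ⇒ p_{Aroma} = 36.125 + 0.25p_{Brew}.
Similarly p_{Brew} = 33.625 + 0.25p_{Aroma}.
Substituting the second reaction function into the first: p_{Aroma} = 36.125 + 0.25(33.625 + 0.25p_{Aroma}), which gives 0.9375p_{Aroma} = 1425/32 ⇒ p_{Aroma} = 47.5.
Then p_{Brew} = 33.625 + 0.25·47.5 = 45.5.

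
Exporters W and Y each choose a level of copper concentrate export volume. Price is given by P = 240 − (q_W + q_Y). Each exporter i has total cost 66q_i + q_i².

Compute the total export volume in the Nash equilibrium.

Exporter W's profit: π = q_W(240 − (q_W + q_Y)) − 66q_W − q_W².
∂π/∂q_W = 174 − 4q_W − q_Y = 0, so q_W = 43.5 − 0.25q_Y.
By symmetry q_Y = q_W; substituting into the reaction function, 1.25q_W = 43.5 and q_W = 34.8.
Total export volume: 34.8 + 34.8 = 69.6.

69.6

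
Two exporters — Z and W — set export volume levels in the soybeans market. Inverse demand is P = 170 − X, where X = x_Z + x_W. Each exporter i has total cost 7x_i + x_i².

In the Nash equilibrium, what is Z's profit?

2125.52

Exporter Z's profit: π = x_Z(170 − (x_Z + x_W)) − 7x_Z − x_Z².
∂π/∂x_Z = 163 − 4x_Z − x_W = 0, so x_Z = 40.75 − 0.25x_W.
The game is symmetric, so in equilibrium x_W = x_Z: the reaction function gives 1.25x_Z = 40.75, hence x_Z = 32.6.
Price P = 170 − 65.2 = 104.8.
Z's profit: (104.8 − 7)·32.6 − (32.6)² = 2125.52.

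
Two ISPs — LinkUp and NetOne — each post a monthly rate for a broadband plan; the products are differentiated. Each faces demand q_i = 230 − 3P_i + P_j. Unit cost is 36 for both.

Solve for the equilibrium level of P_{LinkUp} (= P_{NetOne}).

67.6

LinkUp's profit: π = (P_{LinkUp} − 36)(230 − 3P_{LinkUp} + P_{NetOne}).
∂π/∂P_{LinkUp} = 338 − 6P_{LinkUp} + P_{NetOne} = 0 ⇒ P_{LinkUp} = 169/3 + (1/6)P_{NetOne}.
By symmetry P_{NetOne} = P_{LinkUp}; substituting into the reaction function, (5/6)P_{LinkUp} = 169/3 and P_{LinkUp} = 67.6.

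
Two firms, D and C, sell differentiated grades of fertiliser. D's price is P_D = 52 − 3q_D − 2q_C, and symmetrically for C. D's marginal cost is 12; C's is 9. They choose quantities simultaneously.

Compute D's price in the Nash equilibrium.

Firm D's profit: π = q_D(52 − 3q_D − 2q_C) − 12q_D.
∂π/∂q_D = 40 − 6q_D − 2q_C = 0 ⇒ q_D = 20/3 − (1/3)q_C.
Similarly q_C = 43/6 − (1/3)q_D.
Substituting the second reaction function into the first: q_D = 20/3 − (1/3)(43/6 − (1/3)q_D), which gives (8/9)q_D = 77/18 ⇒ q_D = 4.8125.
Then q_C = 43/6 − (1/3)·4.8125 = 5.5625.
P_D = 52 − 3·4.8125 − 2·5.5625 = 26.4375.

26.4375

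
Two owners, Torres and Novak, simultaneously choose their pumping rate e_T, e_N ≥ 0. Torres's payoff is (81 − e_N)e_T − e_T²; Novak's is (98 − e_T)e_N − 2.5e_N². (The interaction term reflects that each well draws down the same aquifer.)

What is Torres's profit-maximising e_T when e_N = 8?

36.5

Expanding Torres's payoff: 81e_T − e_Ne_T − e_T².
∂π/∂e_T = 81 − e_N − 2e_T = 0, so e_T = 40.5 − 0.5e_N.
At e_N = 8: e_T = 40.5 − 0.5·8 = 36.5.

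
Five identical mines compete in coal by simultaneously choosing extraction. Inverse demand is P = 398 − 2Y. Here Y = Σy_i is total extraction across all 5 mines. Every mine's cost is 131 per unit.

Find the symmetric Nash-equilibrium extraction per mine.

A representative mine's profit is π_i = y_i(398 − 2Y) − 131y_i, with Y = y_i + Σ_{j≠i} y_j.
First-order condition: 267 − 4y_i − 2Σ_{j≠i} y_j = 0.
In a symmetric equilibrium every mine chooses the same y, so Σ_{j≠i} y_j = 4y. The condition becomes 267 − 12y = 0, giving y = 267/12 = 22.25.

22.25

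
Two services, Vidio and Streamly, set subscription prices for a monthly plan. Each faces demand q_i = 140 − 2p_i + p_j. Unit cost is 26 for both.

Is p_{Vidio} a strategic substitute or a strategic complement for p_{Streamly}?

Vidio's profit: π = (p_{Vidio} − 26)(140 − 2p_{Vidio} + p_{Streamly}).
∂π/∂p_{Vidio} = 192 − 4p_{Vidio} + p_{Streamly} = 0 ⇒ p_{Vidio} = 48 + 0.25p_{Streamly}.
The best-response slope dp_{Vidio}/dp_{Streamly} = 0.25 > 0: the reaction function is upward-sloping, so the choices are strategic complements.

strategic complements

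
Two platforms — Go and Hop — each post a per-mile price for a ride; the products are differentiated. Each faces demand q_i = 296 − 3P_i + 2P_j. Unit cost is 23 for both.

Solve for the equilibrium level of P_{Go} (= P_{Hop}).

91.25

Go's profit: π = (P_{Go} − 23)(296 − 3P_{Go} + 2P_{Hop}).
∂π/∂P_{Go} = 365 − 6P_{Go} + 2P_{Hop} = 0 ⇒ P_{Go} = 365/6 + (1/3)P_{Hop}.
Setting P_{Go} = P_{Hop} in the reaction function: P_{Go} = 365/6 + (1/3)P_{Go}, so P_{Go} = (365/6) / (2/3) = 91.25.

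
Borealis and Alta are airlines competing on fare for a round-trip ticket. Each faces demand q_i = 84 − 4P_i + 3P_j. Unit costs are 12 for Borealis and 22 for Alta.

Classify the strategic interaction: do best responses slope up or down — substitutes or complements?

strategic complements

Borealis's profit: π = (P_{Borealis} − 12)(84 − 4P_{Borealis} + 3P_{Alta}).
∂π/∂P_{Borealis} = 132 − 8P_{Borealis} + 3P_{Alta} = 0 ⇒ P_{Borealis} = 16.5 + 0.375P_{Alta}.
The best-response slope dP_{Borealis}/dP_{Alta} = 0.375 > 0: the reaction function is upward-sloping, so the choices are strategic complements.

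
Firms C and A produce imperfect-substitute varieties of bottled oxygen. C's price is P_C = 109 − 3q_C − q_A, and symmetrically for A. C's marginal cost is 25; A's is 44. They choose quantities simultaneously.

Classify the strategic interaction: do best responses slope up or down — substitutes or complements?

Firm C's profit: π = q_C(109 − 3q_C − q_A) − 25q_C.
∂π/∂q_C = 84 − 6q_C − q_A = 0 ⇒ q_C = 14 − (1/6)q_A.
The best-response slope dq_C/dq_A = −1/6 < 0: the reaction function is downward-sloping, so the choices are strategic substitutes.

strategic substitutes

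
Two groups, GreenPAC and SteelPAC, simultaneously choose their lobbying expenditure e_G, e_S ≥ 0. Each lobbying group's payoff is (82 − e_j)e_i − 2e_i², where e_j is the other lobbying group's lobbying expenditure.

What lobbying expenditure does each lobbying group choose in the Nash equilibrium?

16.4

GreenPAC's payoff is (82 − e_S)e_G − 2e_G².
∂π/∂e_G = 82 − e_S − 4e_G = 0, so e_G = 20.5 − 0.25e_S.
By symmetry e_S = e_G; substituting into the reaction function, 1.25e_G = 20.5 and e_G = 16.4.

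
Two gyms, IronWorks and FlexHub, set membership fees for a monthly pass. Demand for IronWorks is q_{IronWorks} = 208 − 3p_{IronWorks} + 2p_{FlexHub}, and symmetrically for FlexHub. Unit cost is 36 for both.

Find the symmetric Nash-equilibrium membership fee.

IronWorks's profit: π = (p_{IronWorks} − 36)(208 − 3p_{IronWorks} + 2p_{FlexHub}).
∂π/∂p_{IronWorks} = 316 − 6p_{IronWorks} + 2p_{FlexHub} = 0 ⇒ p_{IronWorks} = 158/3 + (1/3)p_{FlexHub}.
By symmetry p_{FlexHub} = p_{IronWorks}; substituting into the reaction function, (2/3)p_{IronWorks} = 158/3 and p_{IronWorks} = 79.

79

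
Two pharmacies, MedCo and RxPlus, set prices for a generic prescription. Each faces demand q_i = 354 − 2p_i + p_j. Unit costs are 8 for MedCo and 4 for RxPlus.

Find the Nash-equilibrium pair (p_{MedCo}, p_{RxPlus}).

MedCo's profit: π = (p_{MedCo} − 8)(354 − 2p_{MedCo} + p_{RxPlus}).
∂π/∂p_{MedCo} = 370 − 4p_{MedCo} + p_{RxPlus} = 0 ⇒ p_{MedCo} = 92.5 + 0.25p_{RxPlus}.
Similarly p_{RxPlus} = 90.5 + 0.25p_{MedCo}.
Substituting the second reaction function into the first: p_{MedCo} = 92.5 + 0.25(90.5 + 0.25p_{MedCo}), which gives 0.9375p_{MedCo} = 115.125 ⇒ p_{MedCo} = 122.8.
Then p_{RxPlus} = 90.5 + 0.25·122.8 = 121.2.

122.8, 121.2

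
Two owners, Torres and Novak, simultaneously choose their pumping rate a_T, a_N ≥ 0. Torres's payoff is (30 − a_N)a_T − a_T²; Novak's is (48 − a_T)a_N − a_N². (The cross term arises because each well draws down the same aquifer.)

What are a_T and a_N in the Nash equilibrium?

Expanding Torres's payoff: 30a_T − a_Na_T − a_T².
∂π/∂a_T = 30 − a_N − 2a_T = 0, so a_T = 15 − 0.5a_N.
Likewise for Novak: a_N = 24 − 0.5a_T.
Substituting the second reaction function into the first: a_T = 15 − 0.5(24 − 0.5a_T), which gives 0.75a_T = 3 ⇒ a_T = 4.
Then a_N = 24 − 0.5·4 = 22.

4, 22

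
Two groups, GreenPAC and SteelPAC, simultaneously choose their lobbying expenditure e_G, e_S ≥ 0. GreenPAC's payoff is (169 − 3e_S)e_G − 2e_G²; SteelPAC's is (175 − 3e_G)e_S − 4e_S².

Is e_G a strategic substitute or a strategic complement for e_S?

strategic substitutes

Expanding GreenPAC's payoff: 169e_G − 3e_Se_G − 2e_G².
∂π/∂e_G = 169 − 3e_S − 4e_G = 0, so e_G = 42.25 − 0.75e_S.
The best-response slope de_G/de_S = −0.75 < 0: the reaction function is downward-sloping, so the choices are strategic substitutes.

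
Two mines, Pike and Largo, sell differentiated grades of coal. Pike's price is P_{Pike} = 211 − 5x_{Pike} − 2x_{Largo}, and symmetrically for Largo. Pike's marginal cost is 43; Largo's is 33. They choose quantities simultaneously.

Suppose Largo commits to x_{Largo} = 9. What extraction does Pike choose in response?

Mine Pike's profit: π = x_{Pike}(211 − 5x_{Pike} − 2x_{Largo}) − 43x_{Pike}.
∂π/∂x_{Pike} = 168 − 10x_{Pike} − 2x_{Largo} = 0 ⇒ x_{Pike} = 16.8 − 0.2x_{Largo}.
At x_{Largo} = 9: x_{Pike} = 16.8 − 0.2·9 = 15.

15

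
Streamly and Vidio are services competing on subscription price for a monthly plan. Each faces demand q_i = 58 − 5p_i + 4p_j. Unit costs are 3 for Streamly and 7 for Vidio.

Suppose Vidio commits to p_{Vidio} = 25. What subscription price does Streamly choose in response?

Streamly's profit: π = (p_{Streamly} − 3)(58 − 5p_{Streamly} + 4p_{Vidio}).
∂π/∂p_{Streamly} = 73 − 10p_{Streamly} + 4p_{Vidio} = 0 ⇒ p_{Streamly} = 7.3 + 0.4p_{Vidio}.
At p_{Vidio} = 25: p_{Streamly} = 7.3 + 0.4·25 = 17.3.

17.3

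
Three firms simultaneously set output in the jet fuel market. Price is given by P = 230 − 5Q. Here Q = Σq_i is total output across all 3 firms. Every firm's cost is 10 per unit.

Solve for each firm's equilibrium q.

A representative firm's profit is π_i = q_i(230 − 5Q) − 10q_i, with Q = q_i + Σ_{j≠i} q_j.
First-order condition: 220 − 10q_i − 5Σ_{j≠i} q_j = 0.
Imposing symmetry (q_j = q for all j) turns Σ_{j≠i} q_j into 2q, so 220 = 20q and q = 11.

11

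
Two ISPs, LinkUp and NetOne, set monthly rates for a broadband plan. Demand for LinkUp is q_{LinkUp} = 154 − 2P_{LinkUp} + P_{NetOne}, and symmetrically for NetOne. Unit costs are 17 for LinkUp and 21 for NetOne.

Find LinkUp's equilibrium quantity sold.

LinkUp's profit: π = (P_{LinkUp} − 17)(154 − 2P_{LinkUp} + P_{NetOne}).
∂π/∂P_{LinkUp} = 188 − 4P_{LinkUp} + P_{NetOne} = 0 ⇒ P_{LinkUp} = 47 + 0.25P_{NetOne}.
Similarly P_{NetOne} = 49 + 0.25P_{LinkUp}.
Plugging P_{NetOne} into LinkUp's best response: P_{LinkUp} = 47 + 0.25(49 + 0.25P_{LinkUp}) ⇒ 0.9375P_{LinkUp} = 59.25, so P_{LinkUp} = 63.2.
Then P_{NetOne} = 49 + 0.25·63.2 = 64.8.
q_{LinkUp} = 154 − 2·63.2 + 64.8 = 92.4.

92.4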